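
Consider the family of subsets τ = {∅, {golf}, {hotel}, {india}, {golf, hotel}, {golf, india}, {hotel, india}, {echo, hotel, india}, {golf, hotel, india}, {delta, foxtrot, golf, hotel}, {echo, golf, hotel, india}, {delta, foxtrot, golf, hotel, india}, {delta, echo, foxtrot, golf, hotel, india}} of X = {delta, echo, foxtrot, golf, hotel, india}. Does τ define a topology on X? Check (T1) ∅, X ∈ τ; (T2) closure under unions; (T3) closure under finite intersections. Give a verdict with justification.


τ IS a topology on X.

Axiom (T1): ∅ ∈ τ? Yes; X ∈ τ? Yes.
Axiom (T2/T3): check pairwise unions and intersections of members of τ.
All pairwise intersections and unions checked — each lies in τ. Therefore τ satisfies (T1), (T2), (T3): it IS a topology on X.


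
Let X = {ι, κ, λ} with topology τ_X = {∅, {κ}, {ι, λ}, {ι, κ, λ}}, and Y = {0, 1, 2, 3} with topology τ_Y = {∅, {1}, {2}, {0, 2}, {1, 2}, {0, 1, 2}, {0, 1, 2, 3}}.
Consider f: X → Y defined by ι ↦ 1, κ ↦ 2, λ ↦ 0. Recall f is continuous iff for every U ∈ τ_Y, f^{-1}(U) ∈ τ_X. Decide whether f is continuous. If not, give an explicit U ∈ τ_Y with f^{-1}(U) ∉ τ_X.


f is NOT continuous.

Compute f^{-1}(U) for each U ∈ τ_Y:
  U = ∅: f^{-1}(U) = ∅ ∈ τ_X ✓.
  U = {1}: f^{-1}(U) = {ι} ∉ τ_X ✗.
  U = {2}: f^{-1}(U) = {κ} ∈ τ_X ✓.
  U = {0, 2}: f^{-1}(U) = {κ, λ} ∉ τ_X ✗.
  U = {1, 2}: f^{-1}(U) = {ι, κ} ∉ τ_X ✗.
  U = {0, 1, 2}: f^{-1}(U) = {ι, κ, λ} ∈ τ_X ✓.
  U = {0, 1, 2, 3}: f^{-1}(U) = {ι, κ, λ} ∈ τ_X ✓.
Found U = {1} with f^{-1}(U) = {ι} not in τ_X. Therefore f is NOT continuous.


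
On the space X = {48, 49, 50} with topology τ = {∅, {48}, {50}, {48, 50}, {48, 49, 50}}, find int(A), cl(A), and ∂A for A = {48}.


int(A) = {48}, cl(A) = {48, 49}, ∂A = {49}.

Closed sets in (X, τ) are complements of opens:
  closed(X, τ) = {∅, {49}, {48, 49}, {49, 50}, {48, 49, 50}}.
int(A) = ⋃ {U ∈ τ : U ⊆ A}. Opens contained in A: ∅, {48}.
Taking the union of these: int(A) = {48}.
cl(A) = ⋂ {C closed : A ⊆ C}. Closed sets containing A: {48, 49}, {48, 49, 50}.
Intersecting these: cl(A) = {48, 49}.
∂A = cl(A) ∖ int(A) = {48, 49} ∖ {48} = {49}.


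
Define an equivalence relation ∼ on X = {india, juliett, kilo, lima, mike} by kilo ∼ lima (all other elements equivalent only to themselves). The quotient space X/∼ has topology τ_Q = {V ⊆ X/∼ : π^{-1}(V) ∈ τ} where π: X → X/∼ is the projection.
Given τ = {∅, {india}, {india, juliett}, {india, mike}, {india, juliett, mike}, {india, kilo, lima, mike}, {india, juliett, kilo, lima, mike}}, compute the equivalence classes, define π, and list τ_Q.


X/∼ = {[india], [juliett], [kilo=lima], [mike]}; |τ_Q| = 7.

Equivalence classes: [india], [juliett], [kilo=lima], [mike].
Quotient map π: X → X/∼ sends india ↦ [india], juliett ↦ [juliett], kilo ↦ [kilo=lima], lima ↦ [kilo=lima], mike ↦ [mike].
For each subset V ⊆ X/∼, compute π^{-1}(V) ⊆ X and check whether π^{-1}(V) ∈ τ. V is open in τ_Q iff π^{-1}(V) ∈ τ.
  V = {}: π^{-1}(V) = ∅ ∈ τ ✓.
  V = {[india]}: π^{-1}(V) = {india} ∈ τ ✓.
  V = {[juliett]}: π^{-1}(V) = {juliett} ∉ τ ✗.
  V = {[india], [juliett]}: π^{-1}(V) = {india, juliett} ∈ τ ✓.
  V = {[kilo=lima]}: π^{-1}(V) = {kilo, lima} ∉ τ ✗.
  V = {[india], [kilo=lima]}: π^{-1}(V) = {india, kilo, lima} ∉ τ ✗.
  V = {[juliett], [kilo=lima]}: π^{-1}(V) = {juliett, kilo, lima} ∉ τ ✗.
  V = {[india], [juliett], [kilo=lima]}: π^{-1}(V) = {india, juliett, kilo, lima} ∉ τ ✗.
  V = {[mike]}: π^{-1}(V) = {mike} ∉ τ ✗.
  V = {[india], [mike]}: π^{-1}(V) = {india, mike} ∈ τ ✓.
  V = {[juliett], [mike]}: π^{-1}(V) = {juliett, mike} ∉ τ ✗.
  V = {[india], [juliett], [mike]}: π^{-1}(V) = {india, juliett, mike} ∈ τ ✓.
  V = {[kilo=lima], [mike]}: π^{-1}(V) = {kilo, lima, mike} ∉ τ ✗.
  V = {[india], [kilo=lima], [mike]}: π^{-1}(V) = {india, kilo, lima, mike} ∈ τ ✓.
  V = {[juliett], [kilo=lima], [mike]}: π^{-1}(V) = {juliett, kilo, lima, mike} ∉ τ ✗.
  V = {[india], [juliett], [kilo=lima], [mike]}: π^{-1}(V) = {india, juliett, kilo, lima, mike} ∈ τ ✓.
Open sets in the quotient: τ_Q = {{}, {[india]}, {[india], [juliett]}, {[india], [mike]}, {[india], [juliett], [mike]}, {[india], [kilo=lima], [mike]}, {[india], [juliett], [kilo=lima], [mike]}} (7 elements).


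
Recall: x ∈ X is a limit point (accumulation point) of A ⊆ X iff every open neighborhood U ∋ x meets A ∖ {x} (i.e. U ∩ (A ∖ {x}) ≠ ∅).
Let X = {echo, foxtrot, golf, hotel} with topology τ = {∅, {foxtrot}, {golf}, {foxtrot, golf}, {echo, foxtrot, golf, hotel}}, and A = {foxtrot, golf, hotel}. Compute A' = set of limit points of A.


A' = {echo, hotel}

For each x ∈ X, list the open sets U ∈ τ with x ∈ U, then check whether U ∩ (A ∖ {x}) ≠ ∅ for every such U.
  x = echo: opens ∋ x are {echo, foxtrot, golf, hotel}; each meets A ∖ {echo}, so x IS a limit point.
  x = foxtrot: open {foxtrot} ∋ x has {foxtrot} ∩ (A ∖ {foxtrot}) = ∅, so x is NOT a limit point.
  x = golf: open {golf} ∋ x has {golf} ∩ (A ∖ {golf}) = ∅, so x is NOT a limit point.
  x = hotel: opens ∋ x are {echo, foxtrot, golf, hotel}; each meets A ∖ {hotel}, so x IS a limit point.
Collecting: A' = {echo, hotel}.


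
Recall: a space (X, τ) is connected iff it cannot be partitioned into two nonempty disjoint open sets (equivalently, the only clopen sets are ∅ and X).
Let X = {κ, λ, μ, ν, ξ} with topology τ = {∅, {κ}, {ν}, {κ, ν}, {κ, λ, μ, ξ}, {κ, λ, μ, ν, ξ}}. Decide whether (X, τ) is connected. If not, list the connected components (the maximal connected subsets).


(X, τ) is disconnected; components = [{ν}, {κ, λ, μ, ξ}].

Find clopen sets (U ∈ τ with X ∖ U ∈ τ):
  U = ∅, X ∖ U = {κ, λ, μ, ν, ξ} — both open, so U is clopen.
  U = {ν}, X ∖ U = {κ, λ, μ, ξ} — both open, so U is clopen.
  U = {κ, λ, μ, ξ}, X ∖ U = {ν} — both open, so U is clopen.
  U = {κ, λ, μ, ν, ξ}, X ∖ U = ∅ — both open, so U is clopen.
Nontrivial clopen(s) exist: e.g. {κ, λ, μ, ξ}. So (X, τ) is disconnected.
Compute connected components by grouping points that agree on all clopens:
  component: {ν}
  component: {κ, λ, μ, ξ}


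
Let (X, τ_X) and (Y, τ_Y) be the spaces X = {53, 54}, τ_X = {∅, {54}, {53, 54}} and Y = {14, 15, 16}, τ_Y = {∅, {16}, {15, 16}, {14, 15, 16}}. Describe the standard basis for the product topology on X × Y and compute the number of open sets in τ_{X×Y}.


Basis B = {∅ × ∅, {54} × {16}, {53, 54} × {16}, {54} × {15, 16}, {54} × {14, 15, 16}, {53, 54} × {15, 16}, {53, 54} × {14, 15, 16}}; |τ_{X×Y}| = 10.

Enumerate products U × V with U ∈ τ_X, V ∈ τ_Y (deduplicated):
  ∅ × ∅ = {} (∅)
  {54} × {16} = {(54,16)}
  {53, 54} × {16} = {(53,16), (54,16)}
  {54} × {15, 16} = {(54,15), (54,16)}
  {54} × {14, 15, 16} = {(54,14), (54,15), (54,16)}
  {53, 54} × {15, 16} = {(53,15), (53,16), (54,15), (54,16)}
  {53, 54} × {14, 15, 16} = {(53,14), (53,15), (53,16), (54,14), (54,15), (54,16)}
These 7 distinct sets form the basis B.
Close under arbitrary unions to get τ_{X×Y}; counting gives |τ_{X×Y}| = 10.


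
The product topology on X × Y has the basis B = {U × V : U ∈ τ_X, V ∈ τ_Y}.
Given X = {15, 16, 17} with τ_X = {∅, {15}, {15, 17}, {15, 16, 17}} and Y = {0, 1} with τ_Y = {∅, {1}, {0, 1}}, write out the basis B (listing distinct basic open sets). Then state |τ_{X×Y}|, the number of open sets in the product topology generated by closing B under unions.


Basis B = {∅ × ∅, {15} × {1}, {15} × {0, 1}, {15, 17} × {1}, {15, 16, 17} × {1}, {15, 17} × {0, 1}, {15, 16, 17} × {0, 1}}; |τ_{X×Y}| = 10.

Enumerate products U × V with U ∈ τ_X, V ∈ τ_Y (deduplicated):
  ∅ × ∅ = {} (∅)
  {15} × {1} = {(15,1)}
  {15} × {0, 1} = {(15,0), (15,1)}
  {15, 17} × {1} = {(15,1), (17,1)}
  {15, 16, 17} × {1} = {(15,1), (16,1), (17,1)}
  {15, 17} × {0, 1} = {(15,0), (15,1), (17,0), (17,1)}
  {15, 16, 17} × {0, 1} = {(15,0), (15,1), (16,0), (16,1), (17,0), (17,1)}
These 7 distinct sets form the basis B.
Close under arbitrary unions to get τ_{X×Y}; counting gives |τ_{X×Y}| = 10.


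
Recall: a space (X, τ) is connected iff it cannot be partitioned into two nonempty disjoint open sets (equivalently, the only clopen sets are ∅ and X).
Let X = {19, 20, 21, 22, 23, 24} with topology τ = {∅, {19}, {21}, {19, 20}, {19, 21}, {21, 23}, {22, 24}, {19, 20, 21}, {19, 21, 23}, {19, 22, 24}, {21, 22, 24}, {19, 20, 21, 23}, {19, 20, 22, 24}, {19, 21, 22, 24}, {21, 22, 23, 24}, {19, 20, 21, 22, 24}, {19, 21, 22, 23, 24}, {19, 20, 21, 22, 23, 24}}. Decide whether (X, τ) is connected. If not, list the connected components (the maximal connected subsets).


(X, τ) is disconnected; components = [{19, 20}, {21, 23}, {22, 24}].

Find clopen sets (U ∈ τ with X ∖ U ∈ τ):
  U = ∅, X ∖ U = {19, 20, 21, 22, 23, 24} — both open, so U is clopen.
  U = {19, 20}, X ∖ U = {21, 22, 23, 24} — both open, so U is clopen.
  U = {21, 23}, X ∖ U = {19, 20, 22, 24} — both open, so U is clopen.
  U = {22, 24}, X ∖ U = {19, 20, 21, 23} — both open, so U is clopen.
  U = {19, 20, 21, 23}, X ∖ U = {22, 24} — both open, so U is clopen.
  U = {19, 20, 22, 24}, X ∖ U = {21, 23} — both open, so U is clopen.
  U = {21, 22, 23, 24}, X ∖ U = {19, 20} — both open, so U is clopen.
  U = {19, 20, 21, 22, 23, 24}, X ∖ U = ∅ — both open, so U is clopen.
Nontrivial clopen(s) exist: e.g. {22, 24}. So (X, τ) is disconnected.
Compute connected components by grouping points that agree on all clopens:
  component: {19, 20}
  component: {21, 23}
  component: {22, 24}


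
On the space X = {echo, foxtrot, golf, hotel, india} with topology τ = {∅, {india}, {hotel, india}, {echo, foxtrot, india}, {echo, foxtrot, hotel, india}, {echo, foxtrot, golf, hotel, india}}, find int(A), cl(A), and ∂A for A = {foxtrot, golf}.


int(A) = ∅, cl(A) = {echo, foxtrot, golf}, ∂A = {echo, foxtrot, golf}.

Closed sets in (X, τ) are complements of opens:
  closed(X, τ) = {∅, {golf}, {golf, hotel}, {echo, foxtrot, golf}, {echo, foxtrot, golf, hotel}, {echo, foxtrot, golf, hotel, india}}.
int(A) = ⋃ {U ∈ τ : U ⊆ A}. Opens contained in A: ∅.
Taking the union of these: int(A) = ∅.
cl(A) = ⋂ {C closed : A ⊆ C}. Closed sets containing A: {echo, foxtrot, golf}, {echo, foxtrot, golf, hotel}, {echo, foxtrot, golf, hotel, india}.
Intersecting these: cl(A) = {echo, foxtrot, golf}.
∂A = cl(A) ∖ int(A) = {echo, foxtrot, golf} ∖ ∅ = {echo, foxtrot, golf}.


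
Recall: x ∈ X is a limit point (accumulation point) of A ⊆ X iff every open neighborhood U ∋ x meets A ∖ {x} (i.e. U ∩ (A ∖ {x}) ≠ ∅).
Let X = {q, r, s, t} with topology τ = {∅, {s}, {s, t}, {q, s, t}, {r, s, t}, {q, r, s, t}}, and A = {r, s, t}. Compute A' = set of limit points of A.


A' = {q, r, t}

For each x ∈ X, list the open sets U ∈ τ with x ∈ U, then check whether U ∩ (A ∖ {x}) ≠ ∅ for every such U.
  x = q: opens ∋ x are {q, s, t}, {q, r, s, t}; each meets A ∖ {q}, so x IS a limit point.
  x = r: opens ∋ x are {r, s, t}, {q, r, s, t}; each meets A ∖ {r}, so x IS a limit point.
  x = s: open {s} ∋ x has {s} ∩ (A ∖ {s}) = ∅, so x is NOT a limit point.
  x = t: opens ∋ x are {s, t}, {q, s, t}, {r, s, t}, {q, r, s, t}; each meets A ∖ {t}, so x IS a limit point.
Collecting: A' = {q, r, t}.


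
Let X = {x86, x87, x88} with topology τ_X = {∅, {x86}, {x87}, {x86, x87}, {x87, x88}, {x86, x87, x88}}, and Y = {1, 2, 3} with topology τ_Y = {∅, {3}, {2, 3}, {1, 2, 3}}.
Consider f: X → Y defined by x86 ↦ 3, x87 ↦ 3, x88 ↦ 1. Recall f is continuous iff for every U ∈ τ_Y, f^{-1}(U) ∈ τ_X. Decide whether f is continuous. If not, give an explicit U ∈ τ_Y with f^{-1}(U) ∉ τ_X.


f IS continuous.

Compute f^{-1}(U) for each U ∈ τ_Y:
  U = ∅: f^{-1}(U) = ∅ ∈ τ_X ✓.
  U = {3}: f^{-1}(U) = {x86, x87} ∈ τ_X ✓.
  U = {2, 3}: f^{-1}(U) = {x86, x87} ∈ τ_X ✓.
  U = {1, 2, 3}: f^{-1}(U) = {x86, x87, x88} ∈ τ_X ✓.
Every preimage lies in τ_X, so f IS continuous.


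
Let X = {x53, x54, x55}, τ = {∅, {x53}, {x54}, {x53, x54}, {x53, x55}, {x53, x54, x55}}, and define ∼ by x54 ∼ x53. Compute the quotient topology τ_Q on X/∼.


X/∼ = {[x53=x54], [x55]}; |τ_Q| = 3.

Equivalence classes: [x53=x54], [x55].
Quotient map π: X → X/∼ sends x53 ↦ [x53=x54], x54 ↦ [x53=x54], x55 ↦ [x55].
For each subset V ⊆ X/∼, compute π^{-1}(V) ⊆ X and check whether π^{-1}(V) ∈ τ. V is open in τ_Q iff π^{-1}(V) ∈ τ.
  V = {}: π^{-1}(V) = ∅ ∈ τ ✓.
  V = {[x53=x54]}: π^{-1}(V) = {x53, x54} ∈ τ ✓.
  V = {[x55]}: π^{-1}(V) = {x55} ∉ τ ✗.
  V = {[x53=x54], [x55]}: π^{-1}(V) = {x53, x54, x55} ∈ τ ✓.
Open sets in the quotient: τ_Q = {{}, {[x53=x54]}, {[x53=x54], [x55]}} (3 elements).


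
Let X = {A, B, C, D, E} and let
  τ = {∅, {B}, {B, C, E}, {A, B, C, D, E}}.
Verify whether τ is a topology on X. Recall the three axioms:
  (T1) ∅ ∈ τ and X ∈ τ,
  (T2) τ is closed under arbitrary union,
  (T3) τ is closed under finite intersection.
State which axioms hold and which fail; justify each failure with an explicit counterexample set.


τ IS a topology on X.

Axiom (T1): ∅ ∈ τ? Yes; X ∈ τ? Yes.
Axiom (T2/T3): check pairwise unions and intersections of members of τ.
All pairwise intersections and unions checked — each lies in τ. Therefore τ satisfies (T1), (T2), (T3): it IS a topology on X.


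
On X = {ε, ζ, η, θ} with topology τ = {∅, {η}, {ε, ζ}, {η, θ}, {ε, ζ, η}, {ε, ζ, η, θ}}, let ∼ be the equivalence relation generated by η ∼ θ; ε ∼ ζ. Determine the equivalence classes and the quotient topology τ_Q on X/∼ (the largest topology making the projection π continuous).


X/∼ = {[ε=ζ], [η=θ]}; |τ_Q| = 4.

Equivalence classes: [ε=ζ], [η=θ].
Quotient map π: X → X/∼ sends ε ↦ [ε=ζ], ζ ↦ [ε=ζ], η ↦ [η=θ], θ ↦ [η=θ].
For each subset V ⊆ X/∼, compute π^{-1}(V) ⊆ X and check whether π^{-1}(V) ∈ τ. V is open in τ_Q iff π^{-1}(V) ∈ τ.
  V = {}: π^{-1}(V) = ∅ ∈ τ ✓.
  V = {[ε=ζ]}: π^{-1}(V) = {ε, ζ} ∈ τ ✓.
  V = {[η=θ]}: π^{-1}(V) = {η, θ} ∈ τ ✓.
  V = {[ε=ζ], [η=θ]}: π^{-1}(V) = {ε, ζ, η, θ} ∈ τ ✓.
Open sets in the quotient: τ_Q = {{}, {[ε=ζ]}, {[η=θ]}, {[ε=ζ], [η=θ]}} (4 elements).


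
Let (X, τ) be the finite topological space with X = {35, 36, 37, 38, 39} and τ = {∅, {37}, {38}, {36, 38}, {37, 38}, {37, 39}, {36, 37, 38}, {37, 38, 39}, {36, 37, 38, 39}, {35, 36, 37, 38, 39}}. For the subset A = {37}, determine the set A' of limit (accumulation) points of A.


A' = {35, 39}

For each x ∈ X, list the open sets U ∈ τ with x ∈ U, then check whether U ∩ (A ∖ {x}) ≠ ∅ for every such U.
  x = 35: opens ∋ x are {35, 36, 37, 38, 39}; each meets A ∖ {35}, so x IS a limit point.
  x = 36: open {36, 38} ∋ x has {36, 38} ∩ (A ∖ {36}) = ∅, so x is NOT a limit point.
  x = 37: open {37} ∋ x has {37} ∩ (A ∖ {37}) = ∅, so x is NOT a limit point.
  x = 38: open {38} ∋ x has {38} ∩ (A ∖ {38}) = ∅, so x is NOT a limit point.
  x = 39: opens ∋ x are {37, 39}, {37, 38, 39}, {36, 37, 38, 39}, {35, 36, 37, 38, 39}; each meets A ∖ {39}, so x IS a limit point.
Collecting: A' = {35, 39}.


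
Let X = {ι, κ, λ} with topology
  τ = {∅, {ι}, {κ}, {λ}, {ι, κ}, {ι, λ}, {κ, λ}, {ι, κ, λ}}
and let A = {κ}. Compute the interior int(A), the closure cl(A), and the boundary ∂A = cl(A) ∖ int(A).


int(A) = {κ}, cl(A) = {κ}, ∂A = ∅.

Closed sets in (X, τ) are complements of opens:
  closed(X, τ) = {∅, {ι}, {κ}, {λ}, {ι, κ}, {ι, λ}, {κ, λ}, {ι, κ, λ}}.
int(A) = ⋃ {U ∈ τ : U ⊆ A}. Opens contained in A: ∅, {κ}.
Taking the union of these: int(A) = {κ}.
cl(A) = ⋂ {C closed : A ⊆ C}. Closed sets containing A: {κ}, {ι, κ}, {κ, λ}, {ι, κ, λ}.
Intersecting these: cl(A) = {κ}.
∂A = cl(A) ∖ int(A) = {κ} ∖ {κ} = ∅.


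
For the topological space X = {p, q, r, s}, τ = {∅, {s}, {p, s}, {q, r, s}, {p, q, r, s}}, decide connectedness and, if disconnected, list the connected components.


(X, τ) is connected.

Find clopen sets (U ∈ τ with X ∖ U ∈ τ):
  U = ∅, X ∖ U = {p, q, r, s} — both open, so U is clopen.
  U = {p, q, r, s}, X ∖ U = ∅ — both open, so U is clopen.
Only trivial clopens (∅ and X) exist, so (X, τ) is connected.
Compute connected components by grouping points that agree on all clopens:
  component: {p, q, r, s}


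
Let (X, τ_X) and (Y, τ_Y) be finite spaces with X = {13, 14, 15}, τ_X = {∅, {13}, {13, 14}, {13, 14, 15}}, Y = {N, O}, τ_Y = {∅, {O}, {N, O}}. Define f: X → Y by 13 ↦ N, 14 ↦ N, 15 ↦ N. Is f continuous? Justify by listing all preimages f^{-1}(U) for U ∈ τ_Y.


f IS continuous.

Compute f^{-1}(U) for each U ∈ τ_Y:
  U = ∅: f^{-1}(U) = ∅ ∈ τ_X ✓.
  U = {O}: f^{-1}(U) = ∅ ∈ τ_X ✓.
  U = {N, O}: f^{-1}(U) = {13, 14, 15} ∈ τ_X ✓.
Every preimage lies in τ_X, so f IS continuous.


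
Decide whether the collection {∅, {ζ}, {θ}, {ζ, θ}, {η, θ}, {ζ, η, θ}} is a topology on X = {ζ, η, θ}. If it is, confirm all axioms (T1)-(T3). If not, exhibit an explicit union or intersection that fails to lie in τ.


τ IS a topology on X.

Axiom (T1): ∅ ∈ τ? Yes; X ∈ τ? Yes.
Axiom (T2/T3): check pairwise unions and intersections of members of τ.
All pairwise intersections and unions checked — each lies in τ. Therefore τ satisfies (T1), (T2), (T3): it IS a topology on X.


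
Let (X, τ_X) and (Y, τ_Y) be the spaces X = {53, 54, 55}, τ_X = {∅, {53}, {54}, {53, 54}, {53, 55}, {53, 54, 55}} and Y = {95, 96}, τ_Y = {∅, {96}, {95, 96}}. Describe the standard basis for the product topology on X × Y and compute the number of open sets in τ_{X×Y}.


Basis B = {∅ × ∅, {53} × {96}, {54} × {96}, {53} × {95, 96}, {53, 54} × {96}, {53, 55} × {96}, {54} × {95, 96}, {53, 54, 55} × {96}, {53, 54} × {95, 96}, {53, 55} × {95, 96}, {53, 54, 55} × {95, 96}}; |τ_{X×Y}| = 18.

Enumerate products U × V with U ∈ τ_X, V ∈ τ_Y (deduplicated):
  ∅ × ∅ = {} (∅)
  {53} × {96} = {(53,96)}
  {54} × {96} = {(54,96)}
  {53} × {95, 96} = {(53,95), (53,96)}
  {53, 54} × {96} = {(53,96), (54,96)}
  {53, 55} × {96} = {(53,96), (55,96)}
  {54} × {95, 96} = {(54,95), (54,96)}
  {53, 54, 55} × {96} = {(53,96), (54,96), (55,96)}
  {53, 54} × {95, 96} = {(53,95), (53,96), (54,95), (54,96)}
  {53, 55} × {95, 96} = {(53,95), (53,96), (55,95), (55,96)}
  {53, 54, 55} × {95, 96} = {(53,95), (53,96), (54,95), (54,96), (55,95), (55,96)}
These 11 distinct sets form the basis B.
Close under arbitrary unions to get τ_{X×Y}; counting gives |τ_{X×Y}| = 18.


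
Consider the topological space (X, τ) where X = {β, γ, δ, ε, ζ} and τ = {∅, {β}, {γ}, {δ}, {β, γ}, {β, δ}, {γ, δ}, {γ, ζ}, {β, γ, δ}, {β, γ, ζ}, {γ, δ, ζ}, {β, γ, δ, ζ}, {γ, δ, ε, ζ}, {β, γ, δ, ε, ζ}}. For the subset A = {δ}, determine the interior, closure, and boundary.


int(A) = {δ}, cl(A) = {δ, ε}, ∂A = {ε}.

Closed sets in (X, τ) are complements of opens:
  closed(X, τ) = {∅, {β}, {ε}, {β, ε}, {δ, ε}, {ε, ζ}, {β, δ, ε}, {β, ε, ζ}, {γ, ε, ζ}, {δ, ε, ζ}, {β, γ, ε, ζ}, {β, δ, ε, ζ}, {γ, δ, ε, ζ}, {β, γ, δ, ε, ζ}}.
int(A) = ⋃ {U ∈ τ : U ⊆ A}. Opens contained in A: ∅, {δ}.
Taking the union of these: int(A) = {δ}.
cl(A) = ⋂ {C closed : A ⊆ C}. Closed sets containing A: {δ, ε}, {β, δ, ε}, {δ, ε, ζ}, {β, δ, ε, ζ}, {γ, δ, ε, ζ}, {β, γ, δ, ε, ζ}.
Intersecting these: cl(A) = {δ, ε}.
∂A = cl(A) ∖ int(A) = {δ, ε} ∖ {δ} = {ε}.


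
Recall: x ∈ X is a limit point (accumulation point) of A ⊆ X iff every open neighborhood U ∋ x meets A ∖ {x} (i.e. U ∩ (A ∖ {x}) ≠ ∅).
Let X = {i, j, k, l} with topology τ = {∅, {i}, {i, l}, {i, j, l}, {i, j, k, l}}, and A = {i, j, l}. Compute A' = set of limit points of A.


A' = {j, k, l}

For each x ∈ X, list the open sets U ∈ τ with x ∈ U, then check whether U ∩ (A ∖ {x}) ≠ ∅ for every such U.
  x = i: open {i} ∋ x has {i} ∩ (A ∖ {i}) = ∅, so x is NOT a limit point.
  x = j: opens ∋ x are {i, j, l}, {i, j, k, l}; each meets A ∖ {j}, so x IS a limit point.
  x = k: opens ∋ x are {i, j, k, l}; each meets A ∖ {k}, so x IS a limit point.
  x = l: opens ∋ x are {i, l}, {i, j, l}, {i, j, k, l}; each meets A ∖ {l}, so x IS a limit point.
Collecting: A' = {j, k, l}.


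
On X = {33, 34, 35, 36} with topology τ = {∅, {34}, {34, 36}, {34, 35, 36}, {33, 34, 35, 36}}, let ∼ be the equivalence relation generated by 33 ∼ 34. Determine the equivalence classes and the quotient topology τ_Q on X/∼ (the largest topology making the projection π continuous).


X/∼ = {[33=34], [35], [36]}; |τ_Q| = 2.

Equivalence classes: [33=34], [35], [36].
Quotient map π: X → X/∼ sends 33 ↦ [33=34], 34 ↦ [33=34], 35 ↦ [35], 36 ↦ [36].
For each subset V ⊆ X/∼, compute π^{-1}(V) ⊆ X and check whether π^{-1}(V) ∈ τ. V is open in τ_Q iff π^{-1}(V) ∈ τ.
  V = {}: π^{-1}(V) = ∅ ∈ τ ✓.
  V = {[33=34]}: π^{-1}(V) = {33, 34} ∉ τ ✗.
  V = {[35]}: π^{-1}(V) = {35} ∉ τ ✗.
  V = {[33=34], [35]}: π^{-1}(V) = {33, 34, 35} ∉ τ ✗.
  V = {[36]}: π^{-1}(V) = {36} ∉ τ ✗.
  V = {[33=34], [36]}: π^{-1}(V) = {33, 34, 36} ∉ τ ✗.
  V = {[35], [36]}: π^{-1}(V) = {35, 36} ∉ τ ✗.
  V = {[33=34], [35], [36]}: π^{-1}(V) = {33, 34, 35, 36} ∈ τ ✓.
Open sets in the quotient: τ_Q = {{}, {[33=34], [35], [36]}} (2 elements).


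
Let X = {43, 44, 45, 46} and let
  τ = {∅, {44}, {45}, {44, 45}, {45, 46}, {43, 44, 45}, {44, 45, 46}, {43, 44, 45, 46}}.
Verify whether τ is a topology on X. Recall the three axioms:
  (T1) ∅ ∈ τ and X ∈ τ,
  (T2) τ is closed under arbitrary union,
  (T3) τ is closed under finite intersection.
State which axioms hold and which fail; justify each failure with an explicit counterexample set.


τ IS a topology on X.

Axiom (T1): ∅ ∈ τ? Yes; X ∈ τ? Yes.
Axiom (T2/T3): check pairwise unions and intersections of members of τ.
All pairwise intersections and unions checked — each lies in τ. Therefore τ satisfies (T1), (T2), (T3): it IS a topology on X.


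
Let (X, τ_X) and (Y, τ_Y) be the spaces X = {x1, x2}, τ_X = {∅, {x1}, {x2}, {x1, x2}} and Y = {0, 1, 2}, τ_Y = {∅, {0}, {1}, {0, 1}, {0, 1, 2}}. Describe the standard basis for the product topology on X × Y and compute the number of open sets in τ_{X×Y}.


Basis B = {∅ × ∅, {x1} × {0}, {x1} × {1}, {x2} × {0}, {x2} × {1}, {x1} × {0, 1}, {x1, x2} × {0}, {x1, x2} × {1}, {x2} × {0, 1}, {x1} × {0, 1, 2}, {x2} × {0, 1, 2}, {x1, x2} × {0, 1}, {x1, x2} × {0, 1, 2}}; |τ_{X×Y}| = 25.

Enumerate products U × V with U ∈ τ_X, V ∈ τ_Y (deduplicated):
  ∅ × ∅ = {} (∅)
  {x1} × {0} = {(x1,0)}
  {x1} × {1} = {(x1,1)}
  {x2} × {0} = {(x2,0)}
  {x2} × {1} = {(x2,1)}
  {x1} × {0, 1} = {(x1,0), (x1,1)}
  {x1, x2} × {0} = {(x1,0), (x2,0)}
  {x1, x2} × {1} = {(x1,1), (x2,1)}
  {x2} × {0, 1} = {(x2,0), (x2,1)}
  {x1} × {0, 1, 2} = {(x1,0), (x1,1), (x1,2)}
  {x2} × {0, 1, 2} = {(x2,0), (x2,1), (x2,2)}
  {x1, x2} × {0, 1} = {(x1,0), (x1,1), (x2,0), (x2,1)}
  {x1, x2} × {0, 1, 2} = {(x1,0), (x1,1), (x1,2), (x2,0), (x2,1), (x2,2)}
These 13 distinct sets form the basis B.
Close under arbitrary unions to get τ_{X×Y}; counting gives |τ_{X×Y}| = 25.


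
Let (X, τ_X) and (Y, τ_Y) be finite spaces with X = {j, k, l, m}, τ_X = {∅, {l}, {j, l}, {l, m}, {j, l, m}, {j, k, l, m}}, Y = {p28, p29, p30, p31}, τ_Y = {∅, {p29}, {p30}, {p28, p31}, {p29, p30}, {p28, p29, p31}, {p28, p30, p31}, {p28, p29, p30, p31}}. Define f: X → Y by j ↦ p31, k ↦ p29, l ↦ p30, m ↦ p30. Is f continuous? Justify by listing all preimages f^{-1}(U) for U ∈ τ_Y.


f is NOT continuous.

Compute f^{-1}(U) for each U ∈ τ_Y:
  U = ∅: f^{-1}(U) = ∅ ∈ τ_X ✓.
  U = {p29}: f^{-1}(U) = {k} ∉ τ_X ✗.
  U = {p30}: f^{-1}(U) = {l, m} ∈ τ_X ✓.
  U = {p28, p31}: f^{-1}(U) = {j} ∉ τ_X ✗.
  U = {p29, p30}: f^{-1}(U) = {k, l, m} ∉ τ_X ✗.
  U = {p28, p29, p31}: f^{-1}(U) = {j, k} ∉ τ_X ✗.
  U = {p28, p30, p31}: f^{-1}(U) = {j, l, m} ∈ τ_X ✓.
  U = {p28, p29, p30, p31}: f^{-1}(U) = {j, k, l, m} ∈ τ_X ✓.
Found U = {p29} with f^{-1}(U) = {k} not in τ_X. Therefore f is NOT continuous.


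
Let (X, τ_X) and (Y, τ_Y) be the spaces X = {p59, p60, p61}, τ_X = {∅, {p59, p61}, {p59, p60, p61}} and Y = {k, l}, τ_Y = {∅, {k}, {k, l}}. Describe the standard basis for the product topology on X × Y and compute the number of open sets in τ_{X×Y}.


Basis B = {∅ × ∅, {p59, p61} × {k}, {p59, p60, p61} × {k}, {p59, p61} × {k, l}, {p59, p60, p61} × {k, l}}; |τ_{X×Y}| = 6.

Enumerate products U × V with U ∈ τ_X, V ∈ τ_Y (deduplicated):
  ∅ × ∅ = {} (∅)
  {p59, p61} × {k} = {(p59,k), (p61,k)}
  {p59, p60, p61} × {k} = {(p59,k), (p60,k), (p61,k)}
  {p59, p61} × {k, l} = {(p59,k), (p59,l), (p61,k), (p61,l)}
  {p59, p60, p61} × {k, l} = {(p59,k), (p59,l), (p60,k), (p60,l), (p61,k), (p61,l)}
These 5 distinct sets form the basis B.
Close under arbitrary unions to get τ_{X×Y}; counting gives |τ_{X×Y}| = 6.


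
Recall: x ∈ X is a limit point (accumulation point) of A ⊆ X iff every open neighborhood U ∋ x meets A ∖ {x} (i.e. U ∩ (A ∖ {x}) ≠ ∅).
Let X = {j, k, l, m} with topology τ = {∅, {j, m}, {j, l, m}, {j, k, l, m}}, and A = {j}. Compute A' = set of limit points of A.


A' = {k, l, m}

For each x ∈ X, list the open sets U ∈ τ with x ∈ U, then check whether U ∩ (A ∖ {x}) ≠ ∅ for every such U.
  x = j: open {j, m} ∋ x has {j, m} ∩ (A ∖ {j}) = ∅, so x is NOT a limit point.
  x = k: opens ∋ x are {j, k, l, m}; each meets A ∖ {k}, so x IS a limit point.
  x = l: opens ∋ x are {j, l, m}, {j, k, l, m}; each meets A ∖ {l}, so x IS a limit point.
  x = m: opens ∋ x are {j, m}, {j, l, m}, {j, k, l, m}; each meets A ∖ {m}, so x IS a limit point.
Collecting: A' = {k, l, m}.


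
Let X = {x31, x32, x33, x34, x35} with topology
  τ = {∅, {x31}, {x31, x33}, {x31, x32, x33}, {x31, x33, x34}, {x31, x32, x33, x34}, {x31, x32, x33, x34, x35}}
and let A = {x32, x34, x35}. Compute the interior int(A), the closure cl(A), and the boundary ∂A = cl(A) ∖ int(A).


int(A) = ∅, cl(A) = {x32, x34, x35}, ∂A = {x32, x34, x35}.

Closed sets in (X, τ) are complements of opens:
  closed(X, τ) = {∅, {x35}, {x32, x35}, {x34, x35}, {x32, x34, x35}, {x32, x33, x34, x35}, {x31, x32, x33, x34, x35}}.
int(A) = ⋃ {U ∈ τ : U ⊆ A}. Opens contained in A: ∅.
Taking the union of these: int(A) = ∅.
cl(A) = ⋂ {C closed : A ⊆ C}. Closed sets containing A: {x32, x34, x35}, {x32, x33, x34, x35}, {x31, x32, x33, x34, x35}.
Intersecting these: cl(A) = {x32, x34, x35}.
∂A = cl(A) ∖ int(A) = {x32, x34, x35} ∖ ∅ = {x32, x34, x35}.


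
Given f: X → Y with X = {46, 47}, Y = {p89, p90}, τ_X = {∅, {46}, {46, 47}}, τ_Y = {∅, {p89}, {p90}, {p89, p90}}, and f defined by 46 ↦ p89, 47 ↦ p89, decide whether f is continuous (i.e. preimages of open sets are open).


f IS continuous.

Compute f^{-1}(U) for each U ∈ τ_Y:
  U = ∅: f^{-1}(U) = ∅ ∈ τ_X ✓.
  U = {p89}: f^{-1}(U) = {46, 47} ∈ τ_X ✓.
  U = {p90}: f^{-1}(U) = ∅ ∈ τ_X ✓.
  U = {p89, p90}: f^{-1}(U) = {46, 47} ∈ τ_X ✓.
Every preimage lies in τ_X, so f IS continuous.


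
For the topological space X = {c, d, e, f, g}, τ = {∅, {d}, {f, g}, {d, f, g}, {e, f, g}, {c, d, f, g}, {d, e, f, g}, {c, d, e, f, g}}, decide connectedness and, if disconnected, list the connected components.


(X, τ) is connected.

Find clopen sets (U ∈ τ with X ∖ U ∈ τ):
  U = ∅, X ∖ U = {c, d, e, f, g} — both open, so U is clopen.
  U = {c, d, e, f, g}, X ∖ U = ∅ — both open, so U is clopen.
Only trivial clopens (∅ and X) exist, so (X, τ) is connected.
Compute connected components by grouping points that agree on all clopens:
  component: {c, d, e, f, g}


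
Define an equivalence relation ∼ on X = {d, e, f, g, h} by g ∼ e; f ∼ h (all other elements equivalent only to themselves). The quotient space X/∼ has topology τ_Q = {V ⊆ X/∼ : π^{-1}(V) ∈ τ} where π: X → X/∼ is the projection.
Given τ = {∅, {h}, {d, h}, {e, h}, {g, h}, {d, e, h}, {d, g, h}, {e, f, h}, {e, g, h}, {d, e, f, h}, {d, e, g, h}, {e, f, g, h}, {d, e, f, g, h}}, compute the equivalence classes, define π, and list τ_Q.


X/∼ = {[d], [e=g], [f=h]}; |τ_Q| = 3.

Equivalence classes: [d], [e=g], [f=h].
Quotient map π: X → X/∼ sends d ↦ [d], e ↦ [e=g], f ↦ [f=h], g ↦ [e=g], h ↦ [f=h].
For each subset V ⊆ X/∼, compute π^{-1}(V) ⊆ X and check whether π^{-1}(V) ∈ τ. V is open in τ_Q iff π^{-1}(V) ∈ τ.
  V = {}: π^{-1}(V) = ∅ ∈ τ ✓.
  V = {[d]}: π^{-1}(V) = {d} ∉ τ ✗.
  V = {[e=g]}: π^{-1}(V) = {e, g} ∉ τ ✗.
  V = {[d], [e=g]}: π^{-1}(V) = {d, e, g} ∉ τ ✗.
  V = {[f=h]}: π^{-1}(V) = {f, h} ∉ τ ✗.
  V = {[d], [f=h]}: π^{-1}(V) = {d, f, h} ∉ τ ✗.
  V = {[e=g], [f=h]}: π^{-1}(V) = {e, f, g, h} ∈ τ ✓.
  V = {[d], [e=g], [f=h]}: π^{-1}(V) = {d, e, f, g, h} ∈ τ ✓.
Open sets in the quotient: τ_Q = {{}, {[e=g], [f=h]}, {[d], [e=g], [f=h]}} (3 elements).


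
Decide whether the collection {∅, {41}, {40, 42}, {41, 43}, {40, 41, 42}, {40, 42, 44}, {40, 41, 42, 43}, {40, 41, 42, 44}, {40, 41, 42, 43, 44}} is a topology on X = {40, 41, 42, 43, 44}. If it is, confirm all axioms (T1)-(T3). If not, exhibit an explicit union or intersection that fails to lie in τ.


τ IS a topology on X.

Axiom (T1): ∅ ∈ τ? Yes; X ∈ τ? Yes.
Axiom (T2/T3): check pairwise unions and intersections of members of τ.
All pairwise intersections and unions checked — each lies in τ. Therefore τ satisfies (T1), (T2), (T3): it IS a topology on X.


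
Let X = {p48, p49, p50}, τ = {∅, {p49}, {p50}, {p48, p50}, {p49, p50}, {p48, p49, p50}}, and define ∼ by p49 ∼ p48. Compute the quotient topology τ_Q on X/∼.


X/∼ = {[p48=p49], [p50]}; |τ_Q| = 3.

Equivalence classes: [p48=p49], [p50].
Quotient map π: X → X/∼ sends p48 ↦ [p48=p49], p49 ↦ [p48=p49], p50 ↦ [p50].
For each subset V ⊆ X/∼, compute π^{-1}(V) ⊆ X and check whether π^{-1}(V) ∈ τ. V is open in τ_Q iff π^{-1}(V) ∈ τ.
  V = {}: π^{-1}(V) = ∅ ∈ τ ✓.
  V = {[p48=p49]}: π^{-1}(V) = {p48, p49} ∉ τ ✗.
  V = {[p50]}: π^{-1}(V) = {p50} ∈ τ ✓.
  V = {[p48=p49], [p50]}: π^{-1}(V) = {p48, p49, p50} ∈ τ ✓.
Open sets in the quotient: τ_Q = {{}, {[p50]}, {[p48=p49], [p50]}} (3 elements).


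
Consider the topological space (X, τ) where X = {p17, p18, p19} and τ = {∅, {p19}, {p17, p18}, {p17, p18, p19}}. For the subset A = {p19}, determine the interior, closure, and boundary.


int(A) = {p19}, cl(A) = {p19}, ∂A = ∅.

Closed sets in (X, τ) are complements of opens:
  closed(X, τ) = {∅, {p19}, {p17, p18}, {p17, p18, p19}}.
int(A) = ⋃ {U ∈ τ : U ⊆ A}. Opens contained in A: ∅, {p19}.
Taking the union of these: int(A) = {p19}.
cl(A) = ⋂ {C closed : A ⊆ C}. Closed sets containing A: {p19}, {p17, p18, p19}.
Intersecting these: cl(A) = {p19}.
∂A = cl(A) ∖ int(A) = {p19} ∖ {p19} = ∅.


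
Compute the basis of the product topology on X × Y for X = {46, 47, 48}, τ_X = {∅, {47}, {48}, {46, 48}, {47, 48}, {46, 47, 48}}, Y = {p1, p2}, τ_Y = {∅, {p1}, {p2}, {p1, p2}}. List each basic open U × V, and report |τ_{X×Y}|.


Basis B = {∅ × ∅, {47} × {p1}, {47} × {p2}, {48} × {p1}, {48} × {p2}, {46, 48} × {p1}, {46, 48} × {p2}, {47} × {p1, p2}, {47, 48} × {p1}, {47, 48} × {p2}, {48} × {p1, p2}, {46, 47, 48} × {p1}, {46, 47, 48} × {p2}, {46, 48} × {p1, p2}, {47, 48} × {p1, p2}, {46, 47, 48} × {p1, p2}}; |τ_{X×Y}| = 36.

Enumerate products U × V with U ∈ τ_X, V ∈ τ_Y (deduplicated):
  ∅ × ∅ = {} (∅)
  {47} × {p1} = {(47,p1)}
  {47} × {p2} = {(47,p2)}
  {48} × {p1} = {(48,p1)}
  {48} × {p2} = {(48,p2)}
  {46, 48} × {p1} = {(46,p1), (48,p1)}
  {46, 48} × {p2} = {(46,p2), (48,p2)}
  {47} × {p1, p2} = {(47,p1), (47,p2)}
  {47, 48} × {p1} = {(47,p1), (48,p1)}
  {47, 48} × {p2} = {(47,p2), (48,p2)}
  {48} × {p1, p2} = {(48,p1), (48,p2)}
  {46, 47, 48} × {p1} = {(46,p1), (47,p1), (48,p1)}
  {46, 47, 48} × {p2} = {(46,p2), (47,p2), (48,p2)}
  {46, 48} × {p1, p2} = {(46,p1), (46,p2), (48,p1), (48,p2)}
  {47, 48} × {p1, p2} = {(47,p1), (47,p2), (48,p1), (48,p2)}
  {46, 47, 48} × {p1, p2} = {(46,p1), (46,p2), (47,p1), (47,p2), (48,p1), (48,p2)}
These 16 distinct sets form the basis B.
Close under arbitrary unions to get τ_{X×Y}; counting gives |τ_{X×Y}| = 36.


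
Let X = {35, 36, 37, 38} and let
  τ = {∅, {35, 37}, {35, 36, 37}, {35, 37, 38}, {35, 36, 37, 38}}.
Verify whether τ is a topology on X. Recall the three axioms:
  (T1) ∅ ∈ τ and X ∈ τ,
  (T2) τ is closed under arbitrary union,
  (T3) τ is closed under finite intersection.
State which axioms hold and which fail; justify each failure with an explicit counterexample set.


τ IS a topology on X.

Axiom (T1): ∅ ∈ τ? Yes; X ∈ τ? Yes.
Axiom (T2/T3): check pairwise unions and intersections of members of τ.
All pairwise intersections and unions checked — each lies in τ. Therefore τ satisfies (T1), (T2), (T3): it IS a topology on X.


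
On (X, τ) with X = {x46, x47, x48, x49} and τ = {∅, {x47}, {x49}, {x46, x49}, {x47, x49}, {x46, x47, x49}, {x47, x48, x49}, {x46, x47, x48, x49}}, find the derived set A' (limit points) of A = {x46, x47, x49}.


A' = {x46, x48}

For each x ∈ X, list the open sets U ∈ τ with x ∈ U, then check whether U ∩ (A ∖ {x}) ≠ ∅ for every such U.
  x = x46: opens ∋ x are {x46, x49}, {x46, x47, x49}, {x46, x47, x48, x49}; each meets A ∖ {x46}, so x IS a limit point.
  x = x47: open {x47} ∋ x has {x47} ∩ (A ∖ {x47}) = ∅, so x is NOT a limit point.
  x = x48: opens ∋ x are {x47, x48, x49}, {x46, x47, x48, x49}; each meets A ∖ {x48}, so x IS a limit point.
  x = x49: open {x49} ∋ x has {x49} ∩ (A ∖ {x49}) = ∅, so x is NOT a limit point.
Collecting: A' = {x46, x48}.


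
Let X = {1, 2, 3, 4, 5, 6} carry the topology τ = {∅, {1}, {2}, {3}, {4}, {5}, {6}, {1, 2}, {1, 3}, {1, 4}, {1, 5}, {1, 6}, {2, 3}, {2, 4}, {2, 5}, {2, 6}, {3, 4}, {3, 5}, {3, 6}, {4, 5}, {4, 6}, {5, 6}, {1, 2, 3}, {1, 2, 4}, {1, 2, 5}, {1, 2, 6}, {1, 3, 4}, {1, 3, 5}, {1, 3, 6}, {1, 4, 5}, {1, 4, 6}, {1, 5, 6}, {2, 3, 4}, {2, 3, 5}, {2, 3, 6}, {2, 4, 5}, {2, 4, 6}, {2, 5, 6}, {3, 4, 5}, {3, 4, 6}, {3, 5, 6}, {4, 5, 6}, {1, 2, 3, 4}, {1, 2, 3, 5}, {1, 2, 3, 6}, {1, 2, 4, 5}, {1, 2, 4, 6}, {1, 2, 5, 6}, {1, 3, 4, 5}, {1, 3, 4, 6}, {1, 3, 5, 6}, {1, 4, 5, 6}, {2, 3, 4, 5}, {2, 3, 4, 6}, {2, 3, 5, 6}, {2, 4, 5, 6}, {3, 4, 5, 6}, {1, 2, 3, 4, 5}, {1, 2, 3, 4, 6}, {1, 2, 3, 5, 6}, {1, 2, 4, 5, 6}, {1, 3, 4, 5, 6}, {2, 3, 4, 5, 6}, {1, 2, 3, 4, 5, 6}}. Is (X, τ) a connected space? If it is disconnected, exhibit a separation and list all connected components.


(X, τ) is disconnected; components = [{1}, {2}, {3}, {4}, {5}, {6}].

Find clopen sets (U ∈ τ with X ∖ U ∈ τ):
  U = ∅, X ∖ U = {1, 2, 3, 4, 5, 6} — both open, so U is clopen.
  U = {1}, X ∖ U = {2, 3, 4, 5, 6} — both open, so U is clopen.
  U = {2}, X ∖ U = {1, 3, 4, 5, 6} — both open, so U is clopen.
  U = {3}, X ∖ U = {1, 2, 4, 5, 6} — both open, so U is clopen.
  U = {4}, X ∖ U = {1, 2, 3, 5, 6} — both open, so U is clopen.
  U = {5}, X ∖ U = {1, 2, 3, 4, 6} — both open, so U is clopen.
  U = {6}, X ∖ U = {1, 2, 3, 4, 5} — both open, so U is clopen.
  U = {1, 2}, X ∖ U = {3, 4, 5, 6} — both open, so U is clopen.
  U = {1, 3}, X ∖ U = {2, 4, 5, 6} — both open, so U is clopen.
  U = {1, 4}, X ∖ U = {2, 3, 5, 6} — both open, so U is clopen.
  U = {1, 5}, X ∖ U = {2, 3, 4, 6} — both open, so U is clopen.
  U = {1, 6}, X ∖ U = {2, 3, 4, 5} — both open, so U is clopen.
  U = {2, 3}, X ∖ U = {1, 4, 5, 6} — both open, so U is clopen.
  U = {2, 4}, X ∖ U = {1, 3, 5, 6} — both open, so U is clopen.
  U = {2, 5}, X ∖ U = {1, 3, 4, 6} — both open, so U is clopen.
  U = {2, 6}, X ∖ U = {1, 3, 4, 5} — both open, so U is clopen.
  U = {3, 4}, X ∖ U = {1, 2, 5, 6} — both open, so U is clopen.
  U = {3, 5}, X ∖ U = {1, 2, 4, 6} — both open, so U is clopen.
  U = {3, 6}, X ∖ U = {1, 2, 4, 5} — both open, so U is clopen.
  U = {4, 5}, X ∖ U = {1, 2, 3, 6} — both open, so U is clopen.
  U = {4, 6}, X ∖ U = {1, 2, 3, 5} — both open, so U is clopen.
  U = {5, 6}, X ∖ U = {1, 2, 3, 4} — both open, so U is clopen.
  U = {1, 2, 3}, X ∖ U = {4, 5, 6} — both open, so U is clopen.
  U = {1, 2, 4}, X ∖ U = {3, 5, 6} — both open, so U is clopen.
  U = {1, 2, 5}, X ∖ U = {3, 4, 6} — both open, so U is clopen.
  U = {1, 2, 6}, X ∖ U = {3, 4, 5} — both open, so U is clopen.
  U = {1, 3, 4}, X ∖ U = {2, 5, 6} — both open, so U is clopen.
  U = {1, 3, 5}, X ∖ U = {2, 4, 6} — both open, so U is clopen.
  U = {1, 3, 6}, X ∖ U = {2, 4, 5} — both open, so U is clopen.
  U = {1, 4, 5}, X ∖ U = {2, 3, 6} — both open, so U is clopen.
  U = {1, 4, 6}, X ∖ U = {2, 3, 5} — both open, so U is clopen.
  U = {1, 5, 6}, X ∖ U = {2, 3, 4} — both open, so U is clopen.
  U = {2, 3, 4}, X ∖ U = {1, 5, 6} — both open, so U is clopen.
  U = {2, 3, 5}, X ∖ U = {1, 4, 6} — both open, so U is clopen.
  U = {2, 3, 6}, X ∖ U = {1, 4, 5} — both open, so U is clopen.
  U = {2, 4, 5}, X ∖ U = {1, 3, 6} — both open, so U is clopen.
  U = {2, 4, 6}, X ∖ U = {1, 3, 5} — both open, so U is clopen.
  U = {2, 5, 6}, X ∖ U = {1, 3, 4} — both open, so U is clopen.
  U = {3, 4, 5}, X ∖ U = {1, 2, 6} — both open, so U is clopen.
  U = {3, 4, 6}, X ∖ U = {1, 2, 5} — both open, so U is clopen.
  U = {3, 5, 6}, X ∖ U = {1, 2, 4} — both open, so U is clopen.
  U = {4, 5, 6}, X ∖ U = {1, 2, 3} — both open, so U is clopen.
  U = {1, 2, 3, 4}, X ∖ U = {5, 6} — both open, so U is clopen.
  U = {1, 2, 3, 5}, X ∖ U = {4, 6} — both open, so U is clopen.
  U = {1, 2, 3, 6}, X ∖ U = {4, 5} — both open, so U is clopen.
  U = {1, 2, 4, 5}, X ∖ U = {3, 6} — both open, so U is clopen.
  U = {1, 2, 4, 6}, X ∖ U = {3, 5} — both open, so U is clopen.
  U = {1, 2, 5, 6}, X ∖ U = {3, 4} — both open, so U is clopen.
  U = {1, 3, 4, 5}, X ∖ U = {2, 6} — both open, so U is clopen.
  U = {1, 3, 4, 6}, X ∖ U = {2, 5} — both open, so U is clopen.
  U = {1, 3, 5, 6}, X ∖ U = {2, 4} — both open, so U is clopen.
  U = {1, 4, 5, 6}, X ∖ U = {2, 3} — both open, so U is clopen.
  U = {2, 3, 4, 5}, X ∖ U = {1, 6} — both open, so U is clopen.
  U = {2, 3, 4, 6}, X ∖ U = {1, 5} — both open, so U is clopen.
  U = {2, 3, 5, 6}, X ∖ U = {1, 4} — both open, so U is clopen.
  U = {2, 4, 5, 6}, X ∖ U = {1, 3} — both open, so U is clopen.
  U = {3, 4, 5, 6}, X ∖ U = {1, 2} — both open, so U is clopen.
  U = {1, 2, 3, 4, 5}, X ∖ U = {6} — both open, so U is clopen.
  U = {1, 2, 3, 4, 6}, X ∖ U = {5} — both open, so U is clopen.
  U = {1, 2, 3, 5, 6}, X ∖ U = {4} — both open, so U is clopen.
  U = {1, 2, 4, 5, 6}, X ∖ U = {3} — both open, so U is clopen.
  U = {1, 3, 4, 5, 6}, X ∖ U = {2} — both open, so U is clopen.
  U = {2, 3, 4, 5, 6}, X ∖ U = {1} — both open, so U is clopen.
  U = {1, 2, 3, 4, 5, 6}, X ∖ U = ∅ — both open, so U is clopen.
Nontrivial clopen(s) exist: e.g. {1, 3, 5}. So (X, τ) is disconnected.
Compute connected components by grouping points that agree on all clopens:
  component: {1}
  component: {2}
  component: {3}
  component: {4}
  component: {5}
  component: {6}


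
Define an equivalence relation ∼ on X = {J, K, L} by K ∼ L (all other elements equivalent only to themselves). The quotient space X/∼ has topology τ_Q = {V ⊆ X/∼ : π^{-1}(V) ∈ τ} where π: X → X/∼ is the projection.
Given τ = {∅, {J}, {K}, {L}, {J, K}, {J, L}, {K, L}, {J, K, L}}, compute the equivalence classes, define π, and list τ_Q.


X/∼ = {[J], [K=L]}; |τ_Q| = 4.

Equivalence classes: [J], [K=L].
Quotient map π: X → X/∼ sends J ↦ [J], K ↦ [K=L], L ↦ [K=L].
For each subset V ⊆ X/∼, compute π^{-1}(V) ⊆ X and check whether π^{-1}(V) ∈ τ. V is open in τ_Q iff π^{-1}(V) ∈ τ.
  V = {}: π^{-1}(V) = ∅ ∈ τ ✓.
  V = {[J]}: π^{-1}(V) = {J} ∈ τ ✓.
  V = {[K=L]}: π^{-1}(V) = {K, L} ∈ τ ✓.
  V = {[J], [K=L]}: π^{-1}(V) = {J, K, L} ∈ τ ✓.
Open sets in the quotient: τ_Q = {{}, {[J]}, {[K=L]}, {[J], [K=L]}} (4 elements).
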